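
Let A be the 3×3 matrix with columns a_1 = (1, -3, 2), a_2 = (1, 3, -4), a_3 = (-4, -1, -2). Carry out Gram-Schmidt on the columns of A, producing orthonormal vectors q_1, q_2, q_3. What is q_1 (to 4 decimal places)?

q_1 = (0.2673, -0.8018, 0.5345)

q_1 = a_1/‖a_1‖ = (1, -3, 2)/3.7417 = (0.2673, -0.8018, 0.5345).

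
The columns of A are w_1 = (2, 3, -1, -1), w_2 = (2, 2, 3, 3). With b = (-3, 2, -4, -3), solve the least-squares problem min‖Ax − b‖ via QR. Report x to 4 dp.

x = (0.7326, -0.9973)

e_1 = w_1/‖w_1‖ = (2, 3, -1, -1)/3.8730 = (0.5164, 0.7746, -0.2582, -0.2582).
r_{12} = e_1·w_2 = 1.0328.
u_2 = w_2 − 1.0328·e_1 = (1.4667, 1.2000, 3.2667, 3.2667).
‖u_2‖ = 4.9933, so e_2 = (0.2937, 0.2403, 0.6542, 0.6542).
Qᵀb = (1.8074, -4.9800).
Back-substitute: x_2 = -4.9800/4.9933 = -0.9973.
x_1 = (1.8074 − 1.0328·(-0.9973))/3.8730 = 0.7326.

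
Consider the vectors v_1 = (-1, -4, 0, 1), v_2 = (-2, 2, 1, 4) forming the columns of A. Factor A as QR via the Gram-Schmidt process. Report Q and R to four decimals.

Q = [[-0.2357, -0.4241], [-0.9428, 0.3125], [0.0000, 0.2009], [0.2357, 0.8259]], R = [[4.2426, -0.4714], [0.0000, 4.9777]]

v_1 = (-1, -4, 0, 1); ‖v_1‖ = 4.2426, so q_1 = (-0.2357, -0.9428, 0.0000, 0.2357).
q_1·v_2 = (-0.2357)·(-2) + (-0.9428)·2 + 0.0000·1 + 0.2357·4 = -0.4714.
u_2 = v_2 + 0.4714·q_1 = (-2.1111, 1.5556, 1.0000, 4.1111).
‖u_2‖ = 4.9777, so q_2 = (-0.4241, 0.3125, 0.2009, 0.8259).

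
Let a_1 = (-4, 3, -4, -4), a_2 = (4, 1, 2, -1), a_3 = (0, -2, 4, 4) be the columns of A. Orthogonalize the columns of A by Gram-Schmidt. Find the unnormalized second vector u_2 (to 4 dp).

u_2 = (2.8070, 1.8947, 0.8070, -2.1930)

q_1 = a_1/‖a_1‖ = (-4, 3, -4, -4)/7.5498 = (-0.5298, 0.3974, -0.5298, -0.5298).
r_{12} = q_1·a_2 = -2.2517.
u_2 = a_2 + 2.2517·q_1 = (2.8070, 1.8947, 0.8070, -2.1930).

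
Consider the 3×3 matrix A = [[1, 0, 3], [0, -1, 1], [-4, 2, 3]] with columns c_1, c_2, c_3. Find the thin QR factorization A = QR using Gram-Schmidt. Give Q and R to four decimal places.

c_1 = (1, 0, -4); ‖c_1‖ = 4.1231, so e_1 = (0.2425, 0.0000, -0.9701).
e_1·c_2 = 0.2425·0 + 0.0000·(-1) + (-0.9701)·2 = -1.9403.
u_2 = c_2 + 1.9403·e_1 = (0.4706, -1.0000, 0.1176).
‖u_2‖ = 1.1114, so e_2 = (0.4234, -0.8997, 0.1059).
e_1·c_3 = 0.2425·3 + 0.0000·1 + (-0.9701)·3 = -2.1828; e_2·c_3 = 0.4234·3 + (-0.8997)·1 + 0.1059·3 = 0.6880.
u_3 = c_3 + 2.1828·e_1 − 0.6880·e_2 = (3.2381, 1.6190, 0.8095).
‖u_3‖ = 3.7097, so e_3 = (0.8729, 0.4364, 0.2182).

Q = [[0.2425, 0.4234, 0.8729], [0.0000, -0.8997, 0.4364], [-0.9701, 0.1059, 0.2182]], R = [[4.1231, -1.9403, -2.1828], [0.0000, 1.1114, 0.6880], [0.0000, 0.0000, 3.7097]]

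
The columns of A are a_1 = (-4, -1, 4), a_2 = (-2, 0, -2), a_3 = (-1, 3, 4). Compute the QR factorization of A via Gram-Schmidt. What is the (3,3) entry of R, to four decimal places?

e_1 = a_1/‖a_1‖ = (-4, -1, 4)/5.7446 = (-0.6963, -0.1741, 0.6963).
r_{12} = e_1·a_2 = 0.0000.
u_2 = a_2 + 0.0000·e_1 = (-2.0000, 0.0000, -2.0000).
‖u_2‖ = 2.8284, so e_2 = (-0.7071, 0.0000, -0.7071).
r_{13} = e_1·a_3 = 2.9593; r_{23} = e_2·a_3 = -2.1213.
u_3 = a_3 − 2.9593·e_1 + 2.1213·e_2 = (-0.4394, 3.5152, 0.4394).
r_{33} = ‖u_3‖ = 3.5697.

r_{33} = 3.5697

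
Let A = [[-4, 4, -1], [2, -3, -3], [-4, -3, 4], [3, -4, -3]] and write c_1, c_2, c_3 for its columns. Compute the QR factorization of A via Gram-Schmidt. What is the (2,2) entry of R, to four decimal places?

c_1 = (-4, 2, -4, 3); ‖c_1‖ = 6.7082, so q_1 = (-0.5963, 0.2981, -0.5963, 0.4472).
q_1·c_2 = (-0.5963)·4 + 0.2981·(-3) + (-0.5963)·(-3) + 0.4472·(-4) = -3.2796.
u_2 = c_2 + 3.2796·q_1 = (2.0444, -2.0222, -4.9556, -2.5333).
r_{22} = ‖u_2‖ = 6.2645.

r_{22} = 6.2645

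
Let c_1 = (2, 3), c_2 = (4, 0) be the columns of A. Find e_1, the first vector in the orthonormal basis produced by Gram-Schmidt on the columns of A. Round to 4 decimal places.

e_1 = (0.5547, 0.8321)

e_1 = c_1/‖c_1‖ = (2, 3)/3.6056 = (0.5547, 0.8321).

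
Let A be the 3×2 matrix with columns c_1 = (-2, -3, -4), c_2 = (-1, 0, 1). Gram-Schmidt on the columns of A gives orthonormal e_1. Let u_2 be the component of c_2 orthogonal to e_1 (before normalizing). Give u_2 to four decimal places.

c_1 = (-2, -3, -4); ‖c_1‖ = 5.3852, so e_1 = (-0.3714, -0.5571, -0.7428).
e_1·c_2 = (-0.3714)·(-1) + (-0.5571)·0 + (-0.7428)·1 = -0.3714.
u_2 = c_2 + 0.3714·e_1 = (-1.1379, -0.2069, 0.7241).

u_2 = (-1.1379, -0.2069, 0.7241)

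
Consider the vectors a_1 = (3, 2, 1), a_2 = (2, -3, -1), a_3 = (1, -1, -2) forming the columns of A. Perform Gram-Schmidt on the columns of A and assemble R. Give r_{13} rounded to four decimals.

r_{13} = -0.2673

a_1 = (3, 2, 1); ‖a_1‖ = 3.7417, so q_1 = (0.8018, 0.5345, 0.2673).
r_{13} = q_1·a_3 = -0.2673.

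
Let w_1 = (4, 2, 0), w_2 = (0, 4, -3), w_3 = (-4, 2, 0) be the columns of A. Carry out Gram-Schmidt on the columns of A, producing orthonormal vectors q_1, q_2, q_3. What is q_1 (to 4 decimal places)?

q_1 = (0.8944, 0.4472, 0.0000)

w_1 = (4, 2, 0); ‖w_1‖ = 4.4721, so q_1 = (0.8944, 0.4472, 0.0000).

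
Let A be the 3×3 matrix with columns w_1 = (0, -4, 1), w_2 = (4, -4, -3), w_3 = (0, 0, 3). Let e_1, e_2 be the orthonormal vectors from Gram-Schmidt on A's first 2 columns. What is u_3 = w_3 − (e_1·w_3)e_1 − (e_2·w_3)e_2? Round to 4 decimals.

u_3 = (1.4545, 0.3636, 1.4545)

w_1 = (0, -4, 1); ‖w_1‖ = 4.1231, so e_1 = (0.0000, -0.9701, 0.2425).
e_1·w_2 = 0.0000·4 + (-0.9701)·(-4) + 0.2425·(-3) = 3.1530.
u_2 = w_2 − 3.1530·e_1 = (4.0000, -0.9412, -3.7647).
‖u_2‖ = 5.5730, so e_2 = (0.7177, -0.1689, -0.6755).
e_1·w_3 = 0.0000·0 + (-0.9701)·0 + 0.2425·3 = 0.7276; e_2·w_3 = 0.7177·0 + (-0.1689)·0 + (-0.6755)·3 = -2.0266.
u_3 = w_3 − 0.7276·e_1 + 2.0266·e_2 = (1.4545, 0.3636, 1.4545).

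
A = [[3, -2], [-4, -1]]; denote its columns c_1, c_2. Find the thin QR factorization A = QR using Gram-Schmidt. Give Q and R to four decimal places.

Q = [[0.6000, -0.8000], [-0.8000, -0.6000]], R = [[5.0000, -0.4000], [0.0000, 2.2000]]

c_1 = (3, -4); ‖c_1‖ = 5.0000, so q_1 = (0.6000, -0.8000).
q_1·c_2 = 0.6000·(-2) + (-0.8000)·(-1) = -0.4000.
u_2 = c_2 + 0.4000·q_1 = (-1.7600, -1.3200).
‖u_2‖ = 2.2000, so q_2 = (-0.8000, -0.6000).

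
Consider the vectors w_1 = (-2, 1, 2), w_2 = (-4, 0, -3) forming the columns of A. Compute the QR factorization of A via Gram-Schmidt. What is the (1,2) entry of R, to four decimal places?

r_{12} = 0.6667

w_1 = (-2, 1, 2); ‖w_1‖ = 3.0000, so e_1 = (-0.6667, 0.3333, 0.6667).
r_{12} = e_1·w_2 = 0.6667.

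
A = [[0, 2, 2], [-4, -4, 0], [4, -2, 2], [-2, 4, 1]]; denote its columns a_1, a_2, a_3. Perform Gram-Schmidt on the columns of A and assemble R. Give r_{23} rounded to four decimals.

q_1 = a_1/‖a_1‖ = (0, -4, 4, -2)/6.0000 = (0.0000, -0.6667, 0.6667, -0.3333).
r_{12} = q_1·a_2 = 0.0000.
u_2 = a_2 + 0.0000·q_1 = (2.0000, -4.0000, -2.0000, 4.0000).
‖u_2‖ = 6.3246, so q_2 = (0.3162, -0.6325, -0.3162, 0.6325).
r_{23} = q_2·a_3 = 0.6325.

r_{23} = 0.6325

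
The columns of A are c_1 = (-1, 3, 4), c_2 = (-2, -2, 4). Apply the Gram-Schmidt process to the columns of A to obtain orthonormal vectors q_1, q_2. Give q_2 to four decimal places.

q_2 = (-0.3581, -0.7877, 0.5013)

q_1 = c_1/‖c_1‖ = (-1, 3, 4)/5.0990 = (-0.1961, 0.5883, 0.7845).
r_{12} = q_1·c_2 = 2.3534.
u_2 = c_2 − 2.3534·q_1 = (-1.5385, -3.3846, 2.1538).
‖u_2‖ = 4.2967, so q_2 = (-0.3581, -0.7877, 0.5013).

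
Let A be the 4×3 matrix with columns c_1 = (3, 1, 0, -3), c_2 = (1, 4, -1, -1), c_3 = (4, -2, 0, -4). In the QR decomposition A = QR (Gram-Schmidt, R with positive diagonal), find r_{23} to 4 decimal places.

c_1 = (3, 1, 0, -3); ‖c_1‖ = 4.3589, so q_1 = (0.6882, 0.2294, 0.0000, -0.6882).
q_1·c_2 = 0.6882·1 + 0.2294·4 + 0.0000·(-1) + (-0.6882)·(-1) = 2.2942.
u_2 = c_2 − 2.2942·q_1 = (-0.5789, 3.4737, -1.0000, 0.5789).
‖u_2‖ = 3.7063, so q_2 = (-0.1562, 0.9372, -0.2698, 0.1562).
r_{23} = q_2·c_3 = -3.1241.

r_{23} = -3.1241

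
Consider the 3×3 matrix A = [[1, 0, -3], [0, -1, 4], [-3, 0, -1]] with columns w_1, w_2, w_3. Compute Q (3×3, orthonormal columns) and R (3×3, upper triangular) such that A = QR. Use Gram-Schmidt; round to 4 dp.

e_1 = w_1/‖w_1‖ = (1, 0, -3)/3.1623 = (0.3162, 0.0000, -0.9487).
r_{12} = e_1·w_2 = 0.0000.
u_2 = w_2 + 0.0000·e_1 = (0.0000, -1.0000, 0.0000).
‖u_2‖ = 1.0000, so e_2 = (0.0000, -1.0000, 0.0000).
r_{13} = e_1·w_3 = 0.0000; r_{23} = e_2·w_3 = -4.0000.
u_3 = w_3 + 0.0000·e_1 + 4.0000·e_2 = (-3.0000, 0.0000, -1.0000).
‖u_3‖ = 3.1623, so e_3 = (-0.9487, 0.0000, -0.3162).

Q = [[0.3162, 0.0000, -0.9487], [0.0000, -1.0000, 0.0000], [-0.9487, 0.0000, -0.3162]], R = [[3.1623, 0.0000, 0.0000], [0.0000, 1.0000, -4.0000], [0.0000, 0.0000, 3.1623]]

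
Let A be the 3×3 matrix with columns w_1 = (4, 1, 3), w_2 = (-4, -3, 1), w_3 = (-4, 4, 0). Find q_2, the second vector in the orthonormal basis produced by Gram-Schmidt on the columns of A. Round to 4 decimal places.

q_1 = w_1/‖w_1‖ = (4, 1, 3)/5.0990 = (0.7845, 0.1961, 0.5883).
r_{12} = q_1·w_2 = -3.1379.
u_2 = w_2 + 3.1379·q_1 = (-1.5385, -2.3846, 2.8462).
‖u_2‖ = 4.0192, so q_2 = (-0.3828, -0.5933, 0.7081).

q_2 = (-0.3828, -0.5933, 0.7081)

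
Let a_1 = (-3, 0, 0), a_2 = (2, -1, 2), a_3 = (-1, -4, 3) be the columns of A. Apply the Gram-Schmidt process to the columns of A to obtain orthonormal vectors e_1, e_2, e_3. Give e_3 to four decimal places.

a_1 = (-3, 0, 0); ‖a_1‖ = 3.0000, so e_1 = (-1.0000, 0.0000, 0.0000).
e_1·a_2 = (-1.0000)·2 + 0.0000·(-1) + 0.0000·2 = -2.0000.
u_2 = a_2 + 2.0000·e_1 = (0.0000, -1.0000, 2.0000).
‖u_2‖ = 2.2361, so e_2 = (0.0000, -0.4472, 0.8944).
e_1·a_3 = (-1.0000)·(-1) + 0.0000·(-4) + 0.0000·3 = 1.0000; e_2·a_3 = 0.0000·(-1) + (-0.4472)·(-4) + 0.8944·3 = 4.4721.
u_3 = a_3 − 1.0000·e_1 − 4.4721·e_2 = (0.0000, -2.0000, -1.0000).
‖u_3‖ = 2.2361, so e_3 = (0.0000, -0.8944, -0.4472).

e_3 = (0.0000, -0.8944, -0.4472)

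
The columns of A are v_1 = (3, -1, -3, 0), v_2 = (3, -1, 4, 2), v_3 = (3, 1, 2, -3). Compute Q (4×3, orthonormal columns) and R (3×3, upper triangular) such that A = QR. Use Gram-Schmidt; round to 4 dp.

Q = [[0.6882, 0.6075, 0.3524], [-0.2294, -0.2025, 0.3379], [-0.6882, 0.6750, 0.2398], [0.0000, 0.3664, -0.8391]], R = [[4.3589, -0.4588, 0.4588], [0.0000, 5.4580, 1.8708], [0.0000, 0.0000, 4.3920]]

e_1 = v_1/‖v_1‖ = (3, -1, -3, 0)/4.3589 = (0.6882, -0.2294, -0.6882, 0.0000).
r_{12} = e_1·v_2 = -0.4588.
u_2 = v_2 + 0.4588·e_1 = (3.3158, -1.1053, 3.6842, 2.0000).
‖u_2‖ = 5.4580, so e_2 = (0.6075, -0.2025, 0.6750, 0.3664).
r_{13} = e_1·v_3 = 0.4588; r_{23} = e_2·v_3 = 1.8708.
u_3 = v_3 − 0.4588·e_1 − 1.8708·e_2 = (1.5477, 1.4841, 1.0530, -3.6855).
‖u_3‖ = 4.3920, so e_3 = (0.3524, 0.3379, 0.2398, -0.8391).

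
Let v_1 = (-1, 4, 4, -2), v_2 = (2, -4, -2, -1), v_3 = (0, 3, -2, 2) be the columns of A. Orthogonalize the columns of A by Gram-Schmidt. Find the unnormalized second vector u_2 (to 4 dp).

e_1 = v_1/‖v_1‖ = (-1, 4, 4, -2)/6.0828 = (-0.1644, 0.6576, 0.6576, -0.3288).
r_{12} = e_1·v_2 = -3.9456.
u_2 = v_2 + 3.9456·e_1 = (1.3514, -1.4054, 0.5946, -2.2973).

u_2 = (1.3514, -1.4054, 0.5946, -2.2973)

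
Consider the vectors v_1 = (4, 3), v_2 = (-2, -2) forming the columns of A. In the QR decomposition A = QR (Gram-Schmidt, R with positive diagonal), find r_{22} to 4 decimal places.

e_1 = v_1/‖v_1‖ = (4, 3)/5.0000 = (0.8000, 0.6000).
r_{12} = e_1·v_2 = -2.8000.
u_2 = v_2 + 2.8000·e_1 = (0.2400, -0.3200).
r_{22} = ‖u_2‖ = 0.4000.

r_{22} = 0.4000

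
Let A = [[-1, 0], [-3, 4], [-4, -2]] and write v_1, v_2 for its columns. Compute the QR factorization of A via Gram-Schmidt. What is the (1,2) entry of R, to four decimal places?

r_{12} = -0.7845

e_1 = v_1/‖v_1‖ = (-1, -3, -4)/5.0990 = (-0.1961, -0.5883, -0.7845).
r_{12} = e_1·v_2 = -0.7845.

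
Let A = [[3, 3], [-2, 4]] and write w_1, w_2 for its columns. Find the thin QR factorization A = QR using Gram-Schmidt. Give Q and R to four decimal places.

Q = [[0.8321, 0.5547], [-0.5547, 0.8321]], R = [[3.6056, 0.2774], [0.0000, 4.9923]]

q_1 = w_1/‖w_1‖ = (3, -2)/3.6056 = (0.8321, -0.5547).
r_{12} = q_1·w_2 = 0.2774.
u_2 = w_2 − 0.2774·q_1 = (2.7692, 4.1538).
‖u_2‖ = 4.9923, so q_2 = (0.5547, 0.8321).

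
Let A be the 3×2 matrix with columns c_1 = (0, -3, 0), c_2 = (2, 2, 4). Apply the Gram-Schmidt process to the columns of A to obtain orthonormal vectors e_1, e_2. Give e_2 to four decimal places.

c_1 = (0, -3, 0); ‖c_1‖ = 3.0000, so e_1 = (0.0000, -1.0000, 0.0000).
e_1·c_2 = 0.0000·2 + (-1.0000)·2 + 0.0000·4 = -2.0000.
u_2 = c_2 + 2.0000·e_1 = (2.0000, 0.0000, 4.0000).
‖u_2‖ = 4.4721, so e_2 = (0.4472, 0.0000, 0.8944).

e_2 = (0.4472, 0.0000, 0.8944)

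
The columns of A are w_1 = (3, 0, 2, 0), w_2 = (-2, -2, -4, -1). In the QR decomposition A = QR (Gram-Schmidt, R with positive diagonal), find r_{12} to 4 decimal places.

q_1 = w_1/‖w_1‖ = (3, 0, 2, 0)/3.6056 = (0.8321, 0.0000, 0.5547, 0.0000).
r_{12} = q_1·w_2 = -3.8829.

r_{12} = -3.8829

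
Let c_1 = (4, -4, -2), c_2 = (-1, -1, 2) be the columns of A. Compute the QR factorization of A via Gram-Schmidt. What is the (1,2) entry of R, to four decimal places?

c_1 = (4, -4, -2); ‖c_1‖ = 6.0000, so q_1 = (0.6667, -0.6667, -0.3333).
r_{12} = q_1·c_2 = -0.6667.

r_{12} = -0.6667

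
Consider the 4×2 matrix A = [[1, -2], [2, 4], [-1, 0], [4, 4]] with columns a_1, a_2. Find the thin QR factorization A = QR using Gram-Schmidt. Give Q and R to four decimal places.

Q = [[0.2132, -0.8018], [0.4264, 0.5345], [-0.2132, 0.2673], [0.8528, 0.0000]], R = [[4.6904, 4.6904], [0.0000, 3.7417]]

a_1 = (1, 2, -1, 4); ‖a_1‖ = 4.6904, so q_1 = (0.2132, 0.4264, -0.2132, 0.8528).
q_1·a_2 = 0.2132·(-2) + 0.4264·4 + (-0.2132)·0 + 0.8528·4 = 4.6904.
u_2 = a_2 − 4.6904·q_1 = (-3.0000, 2.0000, 1.0000, 0.0000).
‖u_2‖ = 3.7417, so q_2 = (-0.8018, 0.5345, 0.2673, 0.0000).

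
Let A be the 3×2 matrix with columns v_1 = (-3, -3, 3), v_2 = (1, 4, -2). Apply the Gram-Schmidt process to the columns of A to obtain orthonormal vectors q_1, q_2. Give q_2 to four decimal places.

q_2 = (-0.6172, 0.7715, 0.1543)

v_1 = (-3, -3, 3); ‖v_1‖ = 5.1962, so q_1 = (-0.5774, -0.5774, 0.5774).
q_1·v_2 = (-0.5774)·1 + (-0.5774)·4 + 0.5774·(-2) = -4.0415.
u_2 = v_2 + 4.0415·q_1 = (-1.3333, 1.6667, 0.3333).
‖u_2‖ = 2.1602, so q_2 = (-0.6172, 0.7715, 0.1543).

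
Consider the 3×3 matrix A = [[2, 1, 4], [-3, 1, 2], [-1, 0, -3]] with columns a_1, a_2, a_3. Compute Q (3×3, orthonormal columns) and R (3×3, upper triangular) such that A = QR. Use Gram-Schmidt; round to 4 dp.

Q = [[0.5345, 0.8230, -0.1925], [-0.8018, 0.5658, 0.1925], [-0.2673, -0.0514, -0.9623]], R = [[3.7417, -0.2673, 1.3363], [0.0000, 1.3887, 4.5777], [0.0000, 0.0000, 2.5019]]

a_1 = (2, -3, -1); ‖a_1‖ = 3.7417, so e_1 = (0.5345, -0.8018, -0.2673).
e_1·a_2 = 0.5345·1 + (-0.8018)·1 + (-0.2673)·0 = -0.2673.
u_2 = a_2 + 0.2673·e_1 = (1.1429, 0.7857, -0.0714).
‖u_2‖ = 1.3887, so e_2 = (0.8230, 0.5658, -0.0514).
e_1·a_3 = 0.5345·4 + (-0.8018)·2 + (-0.2673)·(-3) = 1.3363; e_2·a_3 = 0.8230·4 + 0.5658·2 + (-0.0514)·(-3) = 4.5777.
u_3 = a_3 − 1.3363·e_1 − 4.5777·e_2 = (-0.4815, 0.4815, -2.4074).
‖u_3‖ = 2.5019, so e_3 = (-0.1925, 0.1925, -0.9623).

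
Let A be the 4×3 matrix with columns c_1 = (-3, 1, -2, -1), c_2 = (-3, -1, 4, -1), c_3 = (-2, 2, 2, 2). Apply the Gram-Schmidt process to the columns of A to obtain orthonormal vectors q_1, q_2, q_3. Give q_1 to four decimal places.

q_1 = c_1/‖c_1‖ = (-3, 1, -2, -1)/3.8730 = (-0.7746, 0.2582, -0.5164, -0.2582).

q_1 = (-0.7746, 0.2582, -0.5164, -0.2582)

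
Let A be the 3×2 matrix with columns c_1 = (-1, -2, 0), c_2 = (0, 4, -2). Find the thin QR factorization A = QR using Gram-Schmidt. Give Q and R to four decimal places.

Q = [[-0.4472, -0.5963], [-0.8944, 0.2981], [0.0000, -0.7454]], R = [[2.2361, -3.5777], [0.0000, 2.6833]]

c_1 = (-1, -2, 0); ‖c_1‖ = 2.2361, so q_1 = (-0.4472, -0.8944, 0.0000).
q_1·c_2 = (-0.4472)·0 + (-0.8944)·4 + 0.0000·(-2) = -3.5777.
u_2 = c_2 + 3.5777·q_1 = (-1.6000, 0.8000, -2.0000).
‖u_2‖ = 2.6833, so q_2 = (-0.5963, 0.2981, -0.7454).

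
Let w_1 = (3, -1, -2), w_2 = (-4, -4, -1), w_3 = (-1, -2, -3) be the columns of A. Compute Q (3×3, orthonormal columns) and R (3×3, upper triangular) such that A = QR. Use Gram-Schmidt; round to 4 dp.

Q = [[0.8018, -0.4921, -0.3392], [-0.2673, -0.8028, 0.5330], [-0.5345, -0.3367, -0.7752]], R = [[3.7417, -1.6036, 1.3363], [0.0000, 5.5162, 3.1077], [0.0000, 0.0000, 1.5989]]

q_1 = w_1/‖w_1‖ = (3, -1, -2)/3.7417 = (0.8018, -0.2673, -0.5345).
r_{12} = q_1·w_2 = -1.6036.
u_2 = w_2 + 1.6036·q_1 = (-2.7143, -4.4286, -1.8571).
‖u_2‖ = 5.5162, so q_2 = (-0.4921, -0.8028, -0.3367).
r_{13} = q_1·w_3 = 1.3363; r_{23} = q_2·w_3 = 3.1077.
u_3 = w_3 − 1.3363·q_1 − 3.1077·q_2 = (-0.5423, 0.8521, -1.2394).
‖u_3‖ = 1.5989, so q_3 = (-0.3392, 0.5330, -0.7752).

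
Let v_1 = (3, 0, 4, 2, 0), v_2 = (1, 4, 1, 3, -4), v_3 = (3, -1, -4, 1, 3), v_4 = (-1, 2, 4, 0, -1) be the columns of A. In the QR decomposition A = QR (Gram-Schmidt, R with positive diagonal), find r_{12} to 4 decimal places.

v_1 = (3, 0, 4, 2, 0); ‖v_1‖ = 5.3852, so q_1 = (0.5571, 0.0000, 0.7428, 0.3714, 0.0000).
r_{12} = q_1·v_2 = 2.4140.

r_{12} = 2.4140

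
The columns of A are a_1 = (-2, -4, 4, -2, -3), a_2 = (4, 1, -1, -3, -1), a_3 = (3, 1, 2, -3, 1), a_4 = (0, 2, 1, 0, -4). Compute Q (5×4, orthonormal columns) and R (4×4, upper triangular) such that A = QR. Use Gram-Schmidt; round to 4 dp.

Q = [[-0.2857, 0.7148, 0.1263, -0.0845], [-0.5714, 0.0825, 0.2411, 0.7159], [0.5714, -0.0825, 0.6888, 0.3487], [-0.2857, -0.6323, -0.1952, 0.1981], [-0.4286, -0.2749, 0.6429, -0.5653]], R = [[7.0000, -1.0000, 0.1429, 1.1429], [0.0000, 5.1962, 3.6840, 1.1822], [0.0000, 0.0000, 3.2261, -1.4006], [0.0000, 0.0000, 0.0000, 4.0416]]

a_1 = (-2, -4, 4, -2, -3); ‖a_1‖ = 7.0000, so e_1 = (-0.2857, -0.5714, 0.5714, -0.2857, -0.4286).
e_1·a_2 = (-0.2857)·4 + (-0.5714)·1 + 0.5714·(-1) + (-0.2857)·(-3) + (-0.4286)·(-1) = -1.0000.
u_2 = a_2 + 1.0000·e_1 = (3.7143, 0.4286, -0.4286, -3.2857, -1.4286).
‖u_2‖ = 5.1962, so e_2 = (0.7148, 0.0825, -0.0825, -0.6323, -0.2749).
e_1·a_3 = (-0.2857)·3 + (-0.5714)·1 + 0.5714·2 + (-0.2857)·(-3) + (-0.4286)·1 = 0.1429; e_2·a_3 = 0.7148·3 + 0.0825·1 + (-0.0825)·2 + (-0.6323)·(-3) + (-0.2749)·1 = 3.6840.
u_3 = a_3 − 0.1429·e_1 − 3.6840·e_2 = (0.4074, 0.7778, 2.2222, -0.6296, 2.0741).
‖u_3‖ = 3.2261, so e_3 = (0.1263, 0.2411, 0.6888, -0.1952, 0.6429).
e_1·a_4 = (-0.2857)·0 + (-0.5714)·2 + 0.5714·1 + (-0.2857)·0 + (-0.4286)·(-4) = 1.1429; e_2·a_4 = 0.7148·0 + 0.0825·2 + (-0.0825)·1 + (-0.6323)·0 + (-0.2749)·(-4) = 1.1822; e_3·a_4 = 0.1263·0 + 0.2411·2 + 0.6888·1 + (-0.1952)·0 + 0.6429·(-4) = -1.4006.
u_4 = a_4 − 1.1429·e_1 − 1.1822·e_2 + 1.4006·e_3 = (-0.3416, 2.8932, 1.4093, 0.8007, -2.2847).
‖u_4‖ = 4.0416, so e_4 = (-0.0845, 0.7159, 0.3487, 0.1981, -0.5653).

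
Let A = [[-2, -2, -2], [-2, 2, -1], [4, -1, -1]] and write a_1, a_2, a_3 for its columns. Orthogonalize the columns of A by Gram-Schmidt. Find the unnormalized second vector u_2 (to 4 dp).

u_2 = (-2.3333, 1.6667, -0.3333)

a_1 = (-2, -2, 4); ‖a_1‖ = 4.8990, so q_1 = (-0.4082, -0.4082, 0.8165).
q_1·a_2 = (-0.4082)·(-2) + (-0.4082)·2 + 0.8165·(-1) = -0.8165.
u_2 = a_2 + 0.8165·q_1 = (-2.3333, 1.6667, -0.3333).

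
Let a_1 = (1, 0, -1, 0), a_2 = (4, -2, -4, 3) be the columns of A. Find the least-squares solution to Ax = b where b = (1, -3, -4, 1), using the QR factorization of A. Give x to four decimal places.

x = (-0.2692, 0.6923)

a_1 = (1, 0, -1, 0); ‖a_1‖ = 1.4142, so e_1 = (0.7071, 0.0000, -0.7071, 0.0000).
e_1·a_2 = 0.7071·4 + 0.0000·(-2) + (-0.7071)·(-4) + 0.0000·3 = 5.6569.
u_2 = a_2 − 5.6569·e_1 = (0.0000, -2.0000, 0.0000, 3.0000).
‖u_2‖ = 3.6056, so e_2 = (0.0000, -0.5547, 0.0000, 0.8321).
Qᵀb = (3.5355, 2.4962).
Back-substitute: x_2 = 2.4962/3.6056 = 0.6923.
x_1 = (3.5355 − 5.6569·0.6923)/1.4142 = -0.2692.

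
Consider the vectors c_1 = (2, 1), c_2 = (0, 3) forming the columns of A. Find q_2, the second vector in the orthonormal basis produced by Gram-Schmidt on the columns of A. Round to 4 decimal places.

c_1 = (2, 1); ‖c_1‖ = 2.2361, so q_1 = (0.8944, 0.4472).
q_1·c_2 = 0.8944·0 + 0.4472·3 = 1.3416.
u_2 = c_2 − 1.3416·q_1 = (-1.2000, 2.4000).
‖u_2‖ = 2.6833, so q_2 = (-0.4472, 0.8944).

q_2 = (-0.4472, 0.8944)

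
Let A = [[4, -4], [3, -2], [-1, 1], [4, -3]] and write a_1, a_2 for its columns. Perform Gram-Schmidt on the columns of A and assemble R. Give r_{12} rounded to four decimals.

a_1 = (4, 3, -1, 4); ‖a_1‖ = 6.4807, so q_1 = (0.6172, 0.4629, -0.1543, 0.6172).
r_{12} = q_1·a_2 = -5.4006.

r_{12} = -5.4006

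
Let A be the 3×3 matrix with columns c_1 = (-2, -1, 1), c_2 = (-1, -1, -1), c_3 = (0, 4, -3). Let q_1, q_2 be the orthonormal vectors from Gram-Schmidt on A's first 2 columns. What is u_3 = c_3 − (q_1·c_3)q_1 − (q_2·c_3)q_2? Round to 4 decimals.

u_3 = (-2.1429, 3.2143, -1.0714)

q_1 = c_1/‖c_1‖ = (-2, -1, 1)/2.4495 = (-0.8165, -0.4082, 0.4082).
r_{12} = q_1·c_2 = 0.8165.
u_2 = c_2 − 0.8165·q_1 = (-0.3333, -0.6667, -1.3333).
‖u_2‖ = 1.5275, so q_2 = (-0.2182, -0.4364, -0.8729).
r_{13} = q_1·c_3 = -2.8577; r_{23} = q_2·c_3 = 0.8729.
u_3 = c_3 + 2.8577·q_1 − 0.8729·q_2 = (-2.1429, 3.2143, -1.0714).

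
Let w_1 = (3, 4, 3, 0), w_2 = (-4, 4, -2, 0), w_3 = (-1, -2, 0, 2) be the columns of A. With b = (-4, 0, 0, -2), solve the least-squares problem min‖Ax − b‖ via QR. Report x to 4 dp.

x = (-0.4580, 0.3753, -0.3930)

e_1 = w_1/‖w_1‖ = (3, 4, 3, 0)/5.8310 = (0.5145, 0.6860, 0.5145, 0.0000).
r_{12} = e_1·w_2 = -0.3430.
u_2 = w_2 + 0.3430·e_1 = (-3.8235, 4.2353, -1.8235, 0.0000).
‖u_2‖ = 5.9902, so e_2 = (-0.6383, 0.7070, -0.3044, 0.0000).
r_{13} = e_1·w_3 = -1.8865; r_{23} = e_2·w_3 = -0.7758.
u_3 = w_3 + 1.8865·e_1 + 0.7758·e_2 = (-0.5246, -0.1574, 0.7344, 2.0000).
‖u_3‖ = 2.1999, so e_3 = (-0.2385, -0.0715, 0.3339, 0.9092).
Qᵀb = (-2.0580, 2.5532, -0.8644).
Back-substitute: x_3 = -0.8644/2.1999 = -0.3930.
x_2 = (2.5532 + 0.7758·(-0.3930))/5.9902 = 0.3753.
x_1 = (-2.0580 + 0.3430·0.3753 + 1.8865·(-0.3930))/5.8310 = -0.4580.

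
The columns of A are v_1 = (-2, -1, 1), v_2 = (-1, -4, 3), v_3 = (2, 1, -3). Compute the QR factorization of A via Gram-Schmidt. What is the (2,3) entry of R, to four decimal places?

r_{23} = -0.8485

v_1 = (-2, -1, 1); ‖v_1‖ = 2.4495, so q_1 = (-0.8165, -0.4082, 0.4082).
q_1·v_2 = (-0.8165)·(-1) + (-0.4082)·(-4) + 0.4082·3 = 3.6742.
u_2 = v_2 − 3.6742·q_1 = (2.0000, -2.5000, 1.5000).
‖u_2‖ = 3.5355, so q_2 = (0.5657, -0.7071, 0.4243).
r_{23} = q_2·v_3 = -0.8485.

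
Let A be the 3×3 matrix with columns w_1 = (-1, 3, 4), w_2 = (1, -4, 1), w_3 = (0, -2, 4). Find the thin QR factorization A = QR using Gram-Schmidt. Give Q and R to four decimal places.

Q = [[-0.1961, 0.1695, -0.9658], [0.5883, -0.7676, -0.2542], [0.7845, 0.6181, -0.0508]], R = [[5.0990, -1.7650, 1.9612], [0.0000, 3.8581, 4.0076], [0.0000, 0.0000, 0.3050]]

w_1 = (-1, 3, 4); ‖w_1‖ = 5.0990, so q_1 = (-0.1961, 0.5883, 0.7845).
q_1·w_2 = (-0.1961)·1 + 0.5883·(-4) + 0.7845·1 = -1.7650.
u_2 = w_2 + 1.7650·q_1 = (0.6538, -2.9615, 2.3846).
‖u_2‖ = 3.8581, so q_2 = (0.1695, -0.7676, 0.6181).
q_1·w_3 = (-0.1961)·0 + 0.5883·(-2) + 0.7845·4 = 1.9612; q_2·w_3 = 0.1695·0 + (-0.7676)·(-2) + 0.6181·4 = 4.0076.
u_3 = w_3 − 1.9612·q_1 − 4.0076·q_2 = (-0.2946, -0.0775, -0.0155).
‖u_3‖ = 0.3050, so q_3 = (-0.9658, -0.2542, -0.0508).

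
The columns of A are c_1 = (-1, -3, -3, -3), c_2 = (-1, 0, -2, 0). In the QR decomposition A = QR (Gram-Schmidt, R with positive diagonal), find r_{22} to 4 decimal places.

c_1 = (-1, -3, -3, -3); ‖c_1‖ = 5.2915, so q_1 = (-0.1890, -0.5669, -0.5669, -0.5669).
q_1·c_2 = (-0.1890)·(-1) + (-0.5669)·0 + (-0.5669)·(-2) + (-0.5669)·0 = 1.3229.
u_2 = c_2 − 1.3229·q_1 = (-0.7500, 0.7500, -1.2500, 0.7500).
r_{22} = ‖u_2‖ = 1.8028.

r_{22} = 1.8028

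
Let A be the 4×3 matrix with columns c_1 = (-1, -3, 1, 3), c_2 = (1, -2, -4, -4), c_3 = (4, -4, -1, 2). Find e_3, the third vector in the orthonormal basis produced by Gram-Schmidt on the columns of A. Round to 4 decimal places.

c_1 = (-1, -3, 1, 3); ‖c_1‖ = 4.4721, so e_1 = (-0.2236, -0.6708, 0.2236, 0.6708).
e_1·c_2 = (-0.2236)·1 + (-0.6708)·(-2) + 0.2236·(-4) + 0.6708·(-4) = -2.4597.
u_2 = c_2 + 2.4597·e_1 = (0.4500, -3.6500, -3.4500, -2.3500).
‖u_2‖ = 5.5633, so e_2 = (0.0809, -0.6561, -0.6201, -0.4224).
e_1·c_3 = (-0.2236)·4 + (-0.6708)·(-4) + 0.2236·(-1) + 0.6708·2 = 2.9069; e_2·c_3 = 0.0809·4 + (-0.6561)·(-4) + (-0.6201)·(-1) + (-0.4224)·2 = 2.7232.
u_3 = c_3 − 2.9069·e_1 − 2.7232·e_2 = (4.4297, -0.2633, 0.0388, 1.2003).
‖u_3‖ = 4.5972, so e_3 = (0.9636, -0.0573, 0.0084, 0.2611).

e_3 = (0.9636, -0.0573, 0.0084, 0.2611)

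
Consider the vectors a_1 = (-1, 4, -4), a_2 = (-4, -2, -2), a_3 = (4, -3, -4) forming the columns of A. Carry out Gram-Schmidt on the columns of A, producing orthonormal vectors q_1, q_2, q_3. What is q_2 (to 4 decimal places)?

q_1 = a_1/‖a_1‖ = (-1, 4, -4)/5.7446 = (-0.1741, 0.6963, -0.6963).
r_{12} = q_1·a_2 = 0.6963.
u_2 = a_2 − 0.6963·q_1 = (-3.8788, -2.4848, -1.5152).
‖u_2‖ = 4.8492, so q_2 = (-0.7999, -0.5124, -0.3125).

q_2 = (-0.7999, -0.5124, -0.3125)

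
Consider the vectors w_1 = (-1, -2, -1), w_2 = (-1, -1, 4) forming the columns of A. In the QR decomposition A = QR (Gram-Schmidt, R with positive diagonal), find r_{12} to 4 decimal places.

w_1 = (-1, -2, -1); ‖w_1‖ = 2.4495, so e_1 = (-0.4082, -0.8165, -0.4082).
r_{12} = e_1·w_2 = -0.4082.

r_{12} = -0.4082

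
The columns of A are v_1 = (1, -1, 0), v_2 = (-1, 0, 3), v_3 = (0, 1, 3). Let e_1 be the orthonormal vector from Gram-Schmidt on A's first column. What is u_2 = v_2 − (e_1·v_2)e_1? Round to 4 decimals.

v_1 = (1, -1, 0); ‖v_1‖ = 1.4142, so e_1 = (0.7071, -0.7071, 0.0000).
e_1·v_2 = 0.7071·(-1) + (-0.7071)·0 + 0.0000·3 = -0.7071.
u_2 = v_2 + 0.7071·e_1 = (-0.5000, -0.5000, 3.0000).

u_2 = (-0.5000, -0.5000, 3.0000)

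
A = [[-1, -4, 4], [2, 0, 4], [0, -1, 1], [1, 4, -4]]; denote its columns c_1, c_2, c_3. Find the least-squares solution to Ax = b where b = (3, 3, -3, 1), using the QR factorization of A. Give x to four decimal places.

c_1 = (-1, 2, 0, 1); ‖c_1‖ = 2.4495, so q_1 = (-0.4082, 0.8165, 0.0000, 0.4082).
q_1·c_2 = (-0.4082)·(-4) + 0.8165·0 + 0.0000·(-1) + 0.4082·4 = 3.2660.
u_2 = c_2 − 3.2660·q_1 = (-2.6667, -2.6667, -1.0000, 2.6667).
‖u_2‖ = 4.7258, so q_2 = (-0.5643, -0.5643, -0.2116, 0.5643).
q_1·c_3 = (-0.4082)·4 + 0.8165·4 + 0.0000·1 + 0.4082·(-4) = 0.0000; q_2·c_3 = (-0.5643)·4 + (-0.5643)·4 + (-0.2116)·1 + 0.5643·(-4) = -6.9829.
u_3 = c_3 + 0.0000·q_1 + 6.9829·q_2 = (0.0597, 0.0597, -0.4776, -0.0597).
‖u_3‖ = 0.4887, so q_3 = (0.1222, 0.1222, -0.9774, -0.1222).
Qᵀb = (1.6330, -2.1866, 3.5429).
Back-substitute: x_3 = 3.5429/0.4887 = 7.2500.
x_2 = (-2.1866 + 6.9829·7.2500)/4.7258 = 10.2500.
x_1 = (1.6330 − 3.2660·10.2500 + 0.0000·7.2500)/2.4495 = -13.0000.

x = (-13.0000, 10.2500, 7.2500)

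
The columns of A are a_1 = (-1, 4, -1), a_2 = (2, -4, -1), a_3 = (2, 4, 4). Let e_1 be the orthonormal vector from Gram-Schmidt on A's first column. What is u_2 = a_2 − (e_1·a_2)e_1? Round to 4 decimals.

u_2 = (1.0556, -0.2222, -1.9444)

e_1 = a_1/‖a_1‖ = (-1, 4, -1)/4.2426 = (-0.2357, 0.9428, -0.2357).
r_{12} = e_1·a_2 = -4.0069.
u_2 = a_2 + 4.0069·e_1 = (1.0556, -0.2222, -1.9444).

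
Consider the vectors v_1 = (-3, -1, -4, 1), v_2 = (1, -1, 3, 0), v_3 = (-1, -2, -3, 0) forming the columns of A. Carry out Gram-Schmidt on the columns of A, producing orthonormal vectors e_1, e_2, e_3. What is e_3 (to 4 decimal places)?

e_3 = (0.5719, -0.5887, -0.3868, -0.4205)

e_1 = v_1/‖v_1‖ = (-3, -1, -4, 1)/5.1962 = (-0.5774, -0.1925, -0.7698, 0.1925).
r_{12} = e_1·v_2 = -2.6943.
u_2 = v_2 + 2.6943·e_1 = (-0.5556, -1.5185, 0.9259, 0.5185).
‖u_2‖ = 1.9341, so e_2 = (-0.2872, -0.7851, 0.4787, 0.2681).
r_{13} = e_1·v_3 = 3.2717; r_{23} = e_2·v_3 = 0.4213.
u_3 = v_3 − 3.2717·e_1 − 0.4213·e_2 = (1.0099, -1.0396, -0.6832, -0.7426).
‖u_3‖ = 1.7660, so e_3 = (0.5719, -0.5887, -0.3868, -0.4205).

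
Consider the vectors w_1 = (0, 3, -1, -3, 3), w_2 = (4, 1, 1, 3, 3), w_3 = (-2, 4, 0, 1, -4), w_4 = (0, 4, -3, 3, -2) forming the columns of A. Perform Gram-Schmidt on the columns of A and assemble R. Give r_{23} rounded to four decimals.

r_{23} = -2.1352

e_1 = w_1/‖w_1‖ = (0, 3, -1, -3, 3)/5.2915 = (0.0000, 0.5669, -0.1890, -0.5669, 0.5669).
r_{12} = e_1·w_2 = 0.3780.
u_2 = w_2 − 0.3780·e_1 = (4.0000, 0.7857, 1.0714, 3.2143, 2.7857).
‖u_2‖ = 5.9881, so e_2 = (0.6680, 0.1312, 0.1789, 0.5368, 0.4652).
r_{23} = e_2·w_3 = -2.1352.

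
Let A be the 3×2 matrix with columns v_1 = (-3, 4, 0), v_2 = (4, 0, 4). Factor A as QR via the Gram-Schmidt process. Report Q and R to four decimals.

e_1 = v_1/‖v_1‖ = (-3, 4, 0)/5.0000 = (-0.6000, 0.8000, 0.0000).
r_{12} = e_1·v_2 = -2.4000.
u_2 = v_2 + 2.4000·e_1 = (2.5600, 1.9200, 4.0000).
‖u_2‖ = 5.1225, so e_2 = (0.4998, 0.3748, 0.7809).

Q = [[-0.6000, 0.4998], [0.8000, 0.3748], [0.0000, 0.7809]], R = [[5.0000, -2.4000], [0.0000, 5.1225]]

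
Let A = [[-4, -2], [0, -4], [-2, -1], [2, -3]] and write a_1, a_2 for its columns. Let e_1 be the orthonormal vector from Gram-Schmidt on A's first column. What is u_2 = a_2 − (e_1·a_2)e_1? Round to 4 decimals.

u_2 = (-1.3333, -4.0000, -0.6667, -3.3333)

e_1 = a_1/‖a_1‖ = (-4, 0, -2, 2)/4.8990 = (-0.8165, 0.0000, -0.4082, 0.4082).
r_{12} = e_1·a_2 = 0.8165.
u_2 = a_2 − 0.8165·e_1 = (-1.3333, -4.0000, -0.6667, -3.3333).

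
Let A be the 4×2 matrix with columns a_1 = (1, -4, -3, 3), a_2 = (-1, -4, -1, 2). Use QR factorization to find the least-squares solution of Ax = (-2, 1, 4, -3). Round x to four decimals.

x = (-1.5773, 1.1753)

a_1 = (1, -4, -3, 3); ‖a_1‖ = 5.9161, so e_1 = (0.1690, -0.6761, -0.5071, 0.5071).
e_1·a_2 = 0.1690·(-1) + (-0.6761)·(-4) + (-0.5071)·(-1) + 0.5071·2 = 4.0567.
u_2 = a_2 − 4.0567·e_1 = (-1.6857, -1.2571, 1.0571, -0.0571).
‖u_2‖ = 2.3543, so e_2 = (-0.7160, -0.5340, 0.4490, -0.0243).
Qᵀb = (-4.5638, 2.7669).
Back-substitute: x_2 = 2.7669/2.3543 = 1.1753.
x_1 = (-4.5638 − 4.0567·1.1753)/5.9161 = -1.5773.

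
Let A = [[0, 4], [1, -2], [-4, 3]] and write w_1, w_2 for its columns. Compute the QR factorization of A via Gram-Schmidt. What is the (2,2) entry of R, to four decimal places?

e_1 = w_1/‖w_1‖ = (0, 1, -4)/4.1231 = (0.0000, 0.2425, -0.9701).
r_{12} = e_1·w_2 = -3.3955.
u_2 = w_2 + 3.3955·e_1 = (4.0000, -1.1765, -0.2941).
r_{22} = ‖u_2‖ = 4.1798.

r_{22} = 4.1798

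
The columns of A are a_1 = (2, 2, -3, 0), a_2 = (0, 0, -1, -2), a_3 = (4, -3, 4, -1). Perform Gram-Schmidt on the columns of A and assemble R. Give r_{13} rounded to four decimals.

a_1 = (2, 2, -3, 0); ‖a_1‖ = 4.1231, so e_1 = (0.4851, 0.4851, -0.7276, 0.0000).
r_{13} = e_1·a_3 = -2.4254.

r_{13} = -2.4254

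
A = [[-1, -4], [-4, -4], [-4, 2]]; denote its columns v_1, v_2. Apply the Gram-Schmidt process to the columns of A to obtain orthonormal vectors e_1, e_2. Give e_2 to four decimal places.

e_2 = (-0.6465, -0.4526, 0.6142)

e_1 = v_1/‖v_1‖ = (-1, -4, -4)/5.7446 = (-0.1741, -0.6963, -0.6963).
r_{12} = e_1·v_2 = 2.0889.
u_2 = v_2 − 2.0889·e_1 = (-3.6364, -2.5455, 3.4545).
‖u_2‖ = 5.6246, so e_2 = (-0.6465, -0.4526, 0.6142).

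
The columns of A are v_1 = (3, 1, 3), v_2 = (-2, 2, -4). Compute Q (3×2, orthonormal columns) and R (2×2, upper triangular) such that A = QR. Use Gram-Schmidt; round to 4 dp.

Q = [[0.6882, 0.1622], [0.2294, 0.8760], [0.6882, -0.4542]], R = [[4.3589, -3.6707], [0.0000, 3.2444]]

v_1 = (3, 1, 3); ‖v_1‖ = 4.3589, so e_1 = (0.6882, 0.2294, 0.6882).
e_1·v_2 = 0.6882·(-2) + 0.2294·2 + 0.6882·(-4) = -3.6707.
u_2 = v_2 + 3.6707·e_1 = (0.5263, 2.8421, -1.4737).
‖u_2‖ = 3.2444, so e_2 = (0.1622, 0.8760, -0.4542).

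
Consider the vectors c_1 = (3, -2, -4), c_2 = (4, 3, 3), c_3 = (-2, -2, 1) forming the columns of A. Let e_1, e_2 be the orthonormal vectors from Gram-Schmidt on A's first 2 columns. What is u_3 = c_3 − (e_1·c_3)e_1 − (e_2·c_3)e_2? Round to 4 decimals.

u_3 = (0.3474, -1.4474, 0.9842)

c_1 = (3, -2, -4); ‖c_1‖ = 5.3852, so e_1 = (0.5571, -0.3714, -0.7428).
e_1·c_2 = 0.5571·4 + (-0.3714)·3 + (-0.7428)·3 = -1.1142.
u_2 = c_2 + 1.1142·e_1 = (4.6207, 2.5862, 2.1724).
‖u_2‖ = 5.7235, so e_2 = (0.8073, 0.4519, 0.3796).
e_1·c_3 = 0.5571·(-2) + (-0.3714)·(-2) + (-0.7428)·1 = -1.1142; e_2·c_3 = 0.8073·(-2) + 0.4519·(-2) + 0.3796·1 = -2.1388.
u_3 = c_3 + 1.1142·e_1 + 2.1388·e_2 = (0.3474, -1.4474, 0.9842).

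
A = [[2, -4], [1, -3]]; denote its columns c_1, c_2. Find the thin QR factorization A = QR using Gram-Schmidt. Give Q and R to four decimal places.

c_1 = (2, 1); ‖c_1‖ = 2.2361, so e_1 = (0.8944, 0.4472).
e_1·c_2 = 0.8944·(-4) + 0.4472·(-3) = -4.9193.
u_2 = c_2 + 4.9193·e_1 = (0.4000, -0.8000).
‖u_2‖ = 0.8944, so e_2 = (0.4472, -0.8944).

Q = [[0.8944, 0.4472], [0.4472, -0.8944]], R = [[2.2361, -4.9193], [0.0000, 0.8944]]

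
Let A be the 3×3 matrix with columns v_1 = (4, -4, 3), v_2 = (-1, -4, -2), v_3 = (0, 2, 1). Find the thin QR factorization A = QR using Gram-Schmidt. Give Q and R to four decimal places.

e_1 = v_1/‖v_1‖ = (4, -4, 3)/6.4031 = (0.6247, -0.6247, 0.4685).
r_{12} = e_1·v_2 = 0.9370.
u_2 = v_2 − 0.9370·e_1 = (-1.5854, -3.4146, -2.4390).
‖u_2‖ = 4.4857, so e_2 = (-0.3534, -0.7612, -0.5437).
r_{13} = e_1·v_3 = -0.7809; r_{23} = e_2·v_3 = -2.0662.
u_3 = v_3 + 0.7809·e_1 + 2.0662·e_2 = (-0.2424, -0.0606, 0.2424).
‖u_3‖ = 0.3482, so e_3 = (-0.6963, -0.1741, 0.6963).

Q = [[0.6247, -0.3534, -0.6963], [-0.6247, -0.7612, -0.1741], [0.4685, -0.5437, 0.6963]], R = [[6.4031, 0.9370, -0.7809], [0.0000, 4.4857, -2.0662], [0.0000, 0.0000, 0.3482]]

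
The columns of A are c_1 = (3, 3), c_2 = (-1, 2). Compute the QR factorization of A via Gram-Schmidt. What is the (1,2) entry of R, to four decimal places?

r_{12} = 0.7071

e_1 = c_1/‖c_1‖ = (3, 3)/4.2426 = (0.7071, 0.7071).
r_{12} = e_1·c_2 = 0.7071.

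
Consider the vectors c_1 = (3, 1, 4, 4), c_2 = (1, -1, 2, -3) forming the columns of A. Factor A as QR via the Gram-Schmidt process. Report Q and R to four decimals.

c_1 = (3, 1, 4, 4); ‖c_1‖ = 6.4807, so e_1 = (0.4629, 0.1543, 0.6172, 0.6172).
e_1·c_2 = 0.4629·1 + 0.1543·(-1) + 0.6172·2 + 0.6172·(-3) = -0.3086.
u_2 = c_2 + 0.3086·e_1 = (1.1429, -0.9524, 2.1905, -2.8095).
‖u_2‖ = 3.8607, so e_2 = (0.2960, -0.2467, 0.5674, -0.7277).

Q = [[0.4629, 0.2960], [0.1543, -0.2467], [0.6172, 0.5674], [0.6172, -0.7277]], R = [[6.4807, -0.3086], [0.0000, 3.8607]]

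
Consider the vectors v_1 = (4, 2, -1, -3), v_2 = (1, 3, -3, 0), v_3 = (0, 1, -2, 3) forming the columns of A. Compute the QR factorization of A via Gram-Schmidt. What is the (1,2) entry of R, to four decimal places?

e_1 = v_1/‖v_1‖ = (4, 2, -1, -3)/5.4772 = (0.7303, 0.3651, -0.1826, -0.5477).
r_{12} = e_1·v_2 = 2.3735.

r_{12} = 2.3735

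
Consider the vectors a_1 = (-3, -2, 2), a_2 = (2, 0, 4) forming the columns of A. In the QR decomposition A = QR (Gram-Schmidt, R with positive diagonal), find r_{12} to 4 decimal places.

a_1 = (-3, -2, 2); ‖a_1‖ = 4.1231, so q_1 = (-0.7276, -0.4851, 0.4851).
r_{12} = q_1·a_2 = 0.4851.

r_{12} = 0.4851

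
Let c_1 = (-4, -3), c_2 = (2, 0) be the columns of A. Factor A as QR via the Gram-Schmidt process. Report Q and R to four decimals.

Q = [[-0.8000, 0.6000], [-0.6000, -0.8000]], R = [[5.0000, -1.6000], [0.0000, 1.2000]]

c_1 = (-4, -3); ‖c_1‖ = 5.0000, so e_1 = (-0.8000, -0.6000).
e_1·c_2 = (-0.8000)·2 + (-0.6000)·0 = -1.6000.
u_2 = c_2 + 1.6000·e_1 = (0.7200, -0.9600).
‖u_2‖ = 1.2000, so e_2 = (0.6000, -0.8000).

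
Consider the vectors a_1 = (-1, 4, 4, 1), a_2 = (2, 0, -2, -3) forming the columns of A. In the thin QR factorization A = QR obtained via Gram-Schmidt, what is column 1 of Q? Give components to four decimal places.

a_1 = (-1, 4, 4, 1); ‖a_1‖ = 5.8310, so e_1 = (-0.1715, 0.6860, 0.6860, 0.1715).

e_1 = (-0.1715, 0.6860, 0.6860, 0.1715)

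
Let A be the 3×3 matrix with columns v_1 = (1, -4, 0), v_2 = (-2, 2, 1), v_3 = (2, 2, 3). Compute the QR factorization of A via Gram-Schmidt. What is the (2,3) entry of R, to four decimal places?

v_1 = (1, -4, 0); ‖v_1‖ = 4.1231, so q_1 = (0.2425, -0.9701, 0.0000).
q_1·v_2 = 0.2425·(-2) + (-0.9701)·2 + 0.0000·1 = -2.4254.
u_2 = v_2 + 2.4254·q_1 = (-1.4118, -0.3529, 1.0000).
‖u_2‖ = 1.7657, so q_2 = (-0.7996, -0.1999, 0.5664).
r_{23} = q_2·v_3 = -0.2998.

r_{23} = -0.2998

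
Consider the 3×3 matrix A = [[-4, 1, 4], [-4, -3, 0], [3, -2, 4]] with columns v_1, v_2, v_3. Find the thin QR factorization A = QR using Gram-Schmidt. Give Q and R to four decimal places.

Q = [[-0.6247, 0.3205, 0.7121], [-0.6247, -0.7523, -0.2094], [0.4685, -0.5756, 0.6702]], R = [[6.4031, 0.3123, -0.6247], [0.0000, 3.7286, -1.0205], [0.0000, 0.0000, 5.5289]]

v_1 = (-4, -4, 3); ‖v_1‖ = 6.4031, so q_1 = (-0.6247, -0.6247, 0.4685).
q_1·v_2 = (-0.6247)·1 + (-0.6247)·(-3) + 0.4685·(-2) = 0.3123.
u_2 = v_2 − 0.3123·q_1 = (1.1951, -2.8049, -2.1463).
‖u_2‖ = 3.7286, so q_2 = (0.3205, -0.7523, -0.5756).
q_1·v_3 = (-0.6247)·4 + (-0.6247)·0 + 0.4685·4 = -0.6247; q_2·v_3 = 0.3205·4 + (-0.7523)·0 + (-0.5756)·4 = -1.0205.
u_3 = v_3 + 0.6247·q_1 + 1.0205·q_2 = (3.9368, -1.1579, 3.7053).
‖u_3‖ = 5.5289, so q_3 = (0.7121, -0.2094, 0.6702).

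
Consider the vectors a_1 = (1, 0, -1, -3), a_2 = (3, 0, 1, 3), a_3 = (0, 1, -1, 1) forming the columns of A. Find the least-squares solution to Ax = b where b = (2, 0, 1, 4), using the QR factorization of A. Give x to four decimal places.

a_1 = (1, 0, -1, -3); ‖a_1‖ = 3.3166, so e_1 = (0.3015, 0.0000, -0.3015, -0.9045).
e_1·a_2 = 0.3015·3 + 0.0000·0 + (-0.3015)·1 + (-0.9045)·3 = -2.1106.
u_2 = a_2 + 2.1106·e_1 = (3.6364, 0.0000, 0.3636, 1.0909).
‖u_2‖ = 3.8139, so e_2 = (0.9535, 0.0000, 0.0953, 0.2860).
e_1·a_3 = 0.3015·0 + 0.0000·1 + (-0.3015)·(-1) + (-0.9045)·1 = -0.6030; e_2·a_3 = 0.9535·0 + 0.0000·1 + 0.0953·(-1) + 0.2860·1 = 0.1907.
u_3 = a_3 + 0.6030·e_1 − 0.1907·e_2 = (0.0000, 1.0000, -1.2000, 0.4000).
‖u_3‖ = 1.6125, so e_3 = (0.0000, 0.6202, -0.7442, 0.2481).
Qᵀb = (-3.3166, 3.1464, 0.2481).
Back-substitute: x_3 = 0.2481/1.6125 = 0.1538.
x_2 = (3.1464 − 0.1907·0.1538)/3.8139 = 0.8173.
x_1 = (-3.3166 + 2.1106·0.8173 + 0.6030·0.1538)/3.3166 = -0.4519.

x = (-0.4519, 0.8173, 0.1538)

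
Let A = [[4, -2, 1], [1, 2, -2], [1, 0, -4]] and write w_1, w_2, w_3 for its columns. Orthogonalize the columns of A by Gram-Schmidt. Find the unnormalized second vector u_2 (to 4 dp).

u_2 = (-0.6667, 2.3333, 0.3333)

q_1 = w_1/‖w_1‖ = (4, 1, 1)/4.2426 = (0.9428, 0.2357, 0.2357).
r_{12} = q_1·w_2 = -1.4142.
u_2 = w_2 + 1.4142·q_1 = (-0.6667, 2.3333, 0.3333).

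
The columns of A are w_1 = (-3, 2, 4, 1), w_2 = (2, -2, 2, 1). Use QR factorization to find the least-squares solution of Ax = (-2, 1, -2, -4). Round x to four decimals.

w_1 = (-3, 2, 4, 1); ‖w_1‖ = 5.4772, so e_1 = (-0.5477, 0.3651, 0.7303, 0.1826).
e_1·w_2 = (-0.5477)·2 + 0.3651·(-2) + 0.7303·2 + 0.1826·1 = -0.1826.
u_2 = w_2 + 0.1826·e_1 = (1.9000, -1.9333, 2.1333, 1.0333).
‖u_2‖ = 3.6009, so e_2 = (0.5276, -0.5369, 0.5924, 0.2870).
Qᵀb = (-0.7303, -3.9249).
Back-substitute: x_2 = -3.9249/3.6009 = -1.0900.
x_1 = (-0.7303 + 0.1826·(-1.0900))/5.4772 = -0.1697.

x = (-0.1697, -1.0900)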